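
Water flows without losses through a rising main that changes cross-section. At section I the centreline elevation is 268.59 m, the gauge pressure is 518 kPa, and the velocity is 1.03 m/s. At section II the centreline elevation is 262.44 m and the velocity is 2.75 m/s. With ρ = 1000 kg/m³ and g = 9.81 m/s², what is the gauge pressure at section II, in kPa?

Pressure head at I: ψ₁ = P₁/(ρg) = 518×1000 / (1000 × 9.81) = 52.80 m.
Velocity heads: v₁²/2g = 1.03²/19.62 = 0.054 m; v₂²/2g = 2.75²/19.62 = 0.385 m.
Total head H = z₁ + ψ₁ + v₁²/2g = 268.59 + 52.80 + 0.054 = 321.44 m.
ψ₂ = H − z₂ − v₂²/2g = 321.44 − 262.44 − 0.385 = 58.62 m.
P₂ = ρgψ₂ = 1000 × 9.81 × 58.62 ≈ 575 kPa.

P₂ ≈ 575 kPa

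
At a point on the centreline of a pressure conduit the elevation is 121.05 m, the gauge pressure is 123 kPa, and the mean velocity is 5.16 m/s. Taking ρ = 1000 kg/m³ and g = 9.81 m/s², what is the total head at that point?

h ≈ 134.95 m

Pressure head ψ = P/(ρg) = 123×1000 / (1000 × 9.81) = 12.54 m.
Velocity head = v²/(2g) = 5.16² / (2 × 9.81) = 1.357 m.
h = z + ψ + v²/(2g) = 121.05 + 12.54 + 1.357 = 134.95 m.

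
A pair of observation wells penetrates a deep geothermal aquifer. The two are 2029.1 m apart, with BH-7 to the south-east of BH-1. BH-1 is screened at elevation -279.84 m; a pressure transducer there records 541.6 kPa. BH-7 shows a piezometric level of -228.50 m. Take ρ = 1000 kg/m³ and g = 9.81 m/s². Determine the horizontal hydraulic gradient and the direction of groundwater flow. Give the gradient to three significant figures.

i ≈ 0.00191; groundwater flows toward the south-east

Pressure head at BH-1: ψ = P/(ρg) = 541.6×1000 / (1000 × 9.81) = 55.21 m.
Total head at BH-1: h = z + ψ = -279.84 + 55.21 = -224.63 m.
Total head at BH-7: h = -228.50 m (water level in the piezometer is the total head).
Head difference: h(BH-1) − h(BH-7) = -224.63 − (-228.50) = 3.87 m.
Hydraulic gradient: i = |Δh| / L = 3.87 / 2029.1 = 0.00191.
Flow is from higher to lower head: from BH-1 toward BH-7, i.e. toward the south-east.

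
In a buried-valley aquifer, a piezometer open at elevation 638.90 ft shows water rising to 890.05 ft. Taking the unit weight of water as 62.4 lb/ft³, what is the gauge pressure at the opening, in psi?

P ≈ 109 psi

Pressure head ψ = h − z = 890.05 − 638.90 = 251.15 ft.
P = γ·ψ / 144 = 62.4 × 251.15 / 144 = 109 psi.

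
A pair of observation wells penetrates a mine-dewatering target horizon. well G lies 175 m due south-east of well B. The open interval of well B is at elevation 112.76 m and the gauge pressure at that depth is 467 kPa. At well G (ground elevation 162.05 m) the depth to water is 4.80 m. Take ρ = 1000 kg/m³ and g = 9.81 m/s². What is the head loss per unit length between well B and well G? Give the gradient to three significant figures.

Pressure head at well B: ψ = P/(ρg) = 467×1000 / (1000 × 9.81) = 47.60 m.
Total head at well B: h = z + ψ = 112.76 + 47.60 = 160.36 m.
Total head at well G: h = 162.05 − 4.80 = 157.25 m.
Head difference: h(well B) − h(well G) = 160.36 − 157.25 = 3.11 m.
Hydraulic gradient: i = |Δh| / L = 3.11 / 175 = 0.0178.

i ≈ 0.0178 m/m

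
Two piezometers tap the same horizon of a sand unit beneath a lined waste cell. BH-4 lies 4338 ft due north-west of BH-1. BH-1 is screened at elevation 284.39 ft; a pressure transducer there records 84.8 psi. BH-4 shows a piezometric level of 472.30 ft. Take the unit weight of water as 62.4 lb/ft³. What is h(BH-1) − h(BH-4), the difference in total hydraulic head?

Δh ≈ 7.78 ft

Pressure head at BH-1: ψ = 144·P/γ = 144 × 84.8 / 62.4 = 195.69 ft.
Total head at BH-1: h = z + ψ = 284.39 + 195.69 = 480.08 ft.
Total head at BH-4: h = 472.30 ft (water level in the piezometer is the total head).
Head difference: h(BH-1) − h(BH-4) = 480.08 − 472.30 = 7.78 ft.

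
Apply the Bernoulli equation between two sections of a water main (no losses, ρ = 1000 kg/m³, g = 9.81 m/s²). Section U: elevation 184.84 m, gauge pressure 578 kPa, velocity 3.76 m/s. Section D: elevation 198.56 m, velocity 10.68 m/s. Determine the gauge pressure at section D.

P₂ ≈ 393 kPa

Pressure head at U: ψ₁ = P₁/(ρg) = 578×1000 / (1000 × 9.81) = 58.92 m.
Velocity heads: v₁²/2g = 3.76²/19.62 = 0.721 m; v₂²/2g = 10.68²/19.62 = 5.814 m.
Total head H = z₁ + ψ₁ + v₁²/2g = 184.84 + 58.92 + 0.721 = 244.48 m.
ψ₂ = H − z₂ − v₂²/2g = 244.48 − 198.56 − 5.814 = 40.11 m.
P₂ = ρgψ₂ = 1000 × 9.81 × 40.11 ≈ 393 kPa.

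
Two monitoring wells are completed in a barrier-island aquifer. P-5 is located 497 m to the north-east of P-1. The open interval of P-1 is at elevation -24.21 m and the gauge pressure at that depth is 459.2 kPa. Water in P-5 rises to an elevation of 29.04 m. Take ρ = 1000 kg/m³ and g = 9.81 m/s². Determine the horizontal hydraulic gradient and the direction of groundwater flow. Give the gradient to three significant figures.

Pressure head at P-1: ψ = P/(ρg) = 459.2×1000 / (1000 × 9.81) = 46.81 m.
Total head at P-1: h = z + ψ = -24.21 + 46.81 = 22.60 m.
Total head at P-5: h = 29.04 m (water level in the piezometer is the total head).
Head difference: h(P-1) − h(P-5) = 22.60 − 29.04 = -6.44 m.
Hydraulic gradient: i = |Δh| / L = 6.44 / 497 = 0.0130.
Flow is from higher to lower head: from P-5 toward P-1, i.e. toward the south-west.

i ≈ 0.0130; groundwater flows toward the south-west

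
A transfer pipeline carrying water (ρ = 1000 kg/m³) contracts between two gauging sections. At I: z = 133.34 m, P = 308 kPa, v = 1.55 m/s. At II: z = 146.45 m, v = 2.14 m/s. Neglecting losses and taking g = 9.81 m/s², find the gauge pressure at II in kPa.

Pressure head at I: ψ₁ = P₁/(ρg) = 308×1000 / (1000 × 9.81) = 31.40 m.
Velocity heads: v₁²/2g = 1.55²/19.62 = 0.122 m; v₂²/2g = 2.14²/19.62 = 0.233 m.
Total head H = z₁ + ψ₁ + v₁²/2g = 133.34 + 31.40 + 0.122 = 164.86 m.
ψ₂ = H − z₂ − v₂²/2g = 164.86 − 146.45 − 0.233 = 18.18 m.
P₂ = ρgψ₂ = 1000 × 9.81 × 18.18 ≈ 178 kPa.

P₂ ≈ 178 kPa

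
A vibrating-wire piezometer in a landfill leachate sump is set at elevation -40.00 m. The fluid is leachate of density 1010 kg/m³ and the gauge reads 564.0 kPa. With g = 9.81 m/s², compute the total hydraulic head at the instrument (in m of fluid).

ψ = P/(ρg) = 564.0×1000 / (1010 × 9.81) = 56.92 m.
h = z + ψ = -40.00 + 56.92 = 16.92 m.

h ≈ 16.92 m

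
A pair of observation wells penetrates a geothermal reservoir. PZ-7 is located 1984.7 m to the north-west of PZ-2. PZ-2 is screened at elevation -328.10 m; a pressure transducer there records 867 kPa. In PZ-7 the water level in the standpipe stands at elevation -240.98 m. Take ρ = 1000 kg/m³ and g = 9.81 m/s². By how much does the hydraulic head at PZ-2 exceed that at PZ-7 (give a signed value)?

Pressure head at PZ-2: ψ = P/(ρg) = 867×1000 / (1000 × 9.81) = 88.38 m.
Total head at PZ-2: h = z + ψ = -328.10 + 88.38 = -239.72 m.
Total head at PZ-7: h = -240.98 m (water level in the piezometer is the total head).
Head difference: h(PZ-2) − h(PZ-7) = -239.72 − (-240.98) = 1.26 m.

Δh ≈ 1.26 m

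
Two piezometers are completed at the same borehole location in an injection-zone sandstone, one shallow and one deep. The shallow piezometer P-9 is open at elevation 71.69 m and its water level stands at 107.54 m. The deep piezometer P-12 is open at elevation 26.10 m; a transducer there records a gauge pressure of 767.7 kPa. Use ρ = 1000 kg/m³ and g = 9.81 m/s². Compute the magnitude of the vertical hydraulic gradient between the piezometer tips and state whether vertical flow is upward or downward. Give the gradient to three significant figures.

Total head at P-9: h = 107.54 m (water level in the standpipe).
Pressure head at P-12: ψ = P/(ρg) = 767.7×1000 / (1000 × 9.81) = 78.26 m.
Total head at P-12: h = z + ψ = 26.10 + 78.26 = 104.36 m.
Δh = h(P-9) − h(P-12) = 107.54 − 104.36 = 3.18 m.
Vertical separation Δz = 71.69 − 26.10 = 45.59 m.
|i_v| = |Δh| / Δz = 3.18 / 45.59 = 0.0698.
Head is higher in the shallow piezometer, so vertical flow is downward (recharge condition).

|i_v| ≈ 0.0698; vertical flow is downward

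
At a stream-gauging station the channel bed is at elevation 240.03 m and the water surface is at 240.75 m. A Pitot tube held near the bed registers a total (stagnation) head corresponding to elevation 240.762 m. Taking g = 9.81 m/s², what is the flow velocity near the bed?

v ≈ 0.485 m/s

Near the bed, under hydrostatic conditions, the piezometric head (z + ψ) equals the free-surface elevation, 240.75 m.
Velocity head = total − piezometric = 240.762 − 240.75 = 0.012 m.
v = √(2g·h_v) = √(2 × 9.81 × 0.012) = 0.485 m/s.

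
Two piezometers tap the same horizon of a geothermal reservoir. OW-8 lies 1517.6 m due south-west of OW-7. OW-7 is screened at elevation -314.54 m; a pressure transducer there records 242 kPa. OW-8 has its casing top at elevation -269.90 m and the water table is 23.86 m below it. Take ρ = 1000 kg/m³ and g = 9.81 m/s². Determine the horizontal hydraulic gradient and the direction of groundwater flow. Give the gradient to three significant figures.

Pressure head at OW-7: ψ = P/(ρg) = 242×1000 / (1000 × 9.81) = 24.67 m.
Total head at OW-7: h = z + ψ = -314.54 + 24.67 = -289.87 m.
Total head at OW-8: h = -269.90 − 23.86 = -293.76 m.
Head difference: h(OW-7) − h(OW-8) = -289.87 − (-293.76) = 3.89 m.
Hydraulic gradient: i = |Δh| / L = 3.89 / 1517.6 = 0.00256.
Flow is from higher to lower head: from OW-7 toward OW-8, i.e. toward the south-west.

i ≈ 0.00256; groundwater flows toward the south-west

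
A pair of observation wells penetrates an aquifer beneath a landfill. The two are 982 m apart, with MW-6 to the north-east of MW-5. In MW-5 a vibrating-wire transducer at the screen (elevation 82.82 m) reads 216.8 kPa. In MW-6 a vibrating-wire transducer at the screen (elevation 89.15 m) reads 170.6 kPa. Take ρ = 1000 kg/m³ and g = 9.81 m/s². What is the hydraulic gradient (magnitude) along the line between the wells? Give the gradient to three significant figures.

i ≈ 0.00165

Pressure head at MW-5: ψ = P/(ρg) = 216.8×1000 / (1000 × 9.81) = 22.10 m.
Total head at MW-5: h = z + ψ = 82.82 + 22.10 = 104.92 m.
Pressure head at MW-6: ψ = P/(ρg) = 170.6×1000 / (1000 × 9.81) = 17.39 m.
Total head at MW-6: h = z + ψ = 89.15 + 17.39 = 106.54 m.
Head difference: h(MW-5) − h(MW-6) = 104.92 − 106.54 = -1.62 m.
Hydraulic gradient: i = |Δh| / L = 1.62 / 982 = 0.00165.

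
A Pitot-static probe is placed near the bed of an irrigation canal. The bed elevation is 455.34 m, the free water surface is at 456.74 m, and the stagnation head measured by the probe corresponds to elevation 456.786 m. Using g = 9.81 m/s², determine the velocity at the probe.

Near the bed, under hydrostatic conditions, the piezometric head (z + ψ) equals the free-surface elevation, 456.74 m.
Velocity head = total − piezometric = 456.786 − 456.74 = 0.046 m.
v = √(2g·h_v) = √(2 × 9.81 × 0.046) = 0.950 m/s.

v ≈ 0.950 m/s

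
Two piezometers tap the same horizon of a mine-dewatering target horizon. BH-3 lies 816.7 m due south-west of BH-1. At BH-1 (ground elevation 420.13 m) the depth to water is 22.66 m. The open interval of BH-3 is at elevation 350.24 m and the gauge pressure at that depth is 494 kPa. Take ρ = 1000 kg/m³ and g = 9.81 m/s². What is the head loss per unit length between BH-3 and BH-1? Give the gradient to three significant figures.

i ≈ 0.00383 m/m

Total head at BH-1: h = 420.13 − 22.66 = 397.47 m.
Pressure head at BH-3: ψ = P/(ρg) = 494×1000 / (1000 × 9.81) = 50.36 m.
Total head at BH-3: h = z + ψ = 350.24 + 50.36 = 400.60 m.
Head difference: h(BH-1) − h(BH-3) = 397.47 − 400.60 = -3.13 m.
Hydraulic gradient: i = |Δh| / L = 3.13 / 816.7 = 0.00383.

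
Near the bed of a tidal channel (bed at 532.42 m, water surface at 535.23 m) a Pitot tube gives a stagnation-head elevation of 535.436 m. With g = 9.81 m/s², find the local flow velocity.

Near the bed, under hydrostatic conditions, the piezometric head (z + ψ) equals the free-surface elevation, 535.23 m.
Velocity head = total − piezometric = 535.436 − 535.23 = 0.206 m.
v = √(2g·h_v) = √(2 × 9.81 × 0.206) = 2.01 m/s.

v ≈ 2.01 m/s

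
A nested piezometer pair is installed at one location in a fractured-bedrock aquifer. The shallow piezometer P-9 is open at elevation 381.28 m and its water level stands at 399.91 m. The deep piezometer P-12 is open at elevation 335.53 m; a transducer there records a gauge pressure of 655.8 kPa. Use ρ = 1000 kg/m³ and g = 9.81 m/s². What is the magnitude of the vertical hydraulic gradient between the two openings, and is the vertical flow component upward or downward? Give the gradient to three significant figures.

|i_v| ≈ 0.0540; vertical flow is upward

Total head at P-9: h = 399.91 m (water level in the standpipe).
Pressure head at P-12: ψ = P/(ρg) = 655.8×1000 / (1000 × 9.81) = 66.85 m.
Total head at P-12: h = z + ψ = 335.53 + 66.85 = 402.38 m.
Δh = h(P-9) − h(P-12) = 399.91 − 402.38 = -2.47 m.
Vertical separation Δz = 381.28 − 335.53 = 45.75 m.
|i_v| = |Δh| / Δz = 2.47 / 45.75 = 0.0540.
Head is higher in the deep piezometer, so vertical flow is upward (discharge condition).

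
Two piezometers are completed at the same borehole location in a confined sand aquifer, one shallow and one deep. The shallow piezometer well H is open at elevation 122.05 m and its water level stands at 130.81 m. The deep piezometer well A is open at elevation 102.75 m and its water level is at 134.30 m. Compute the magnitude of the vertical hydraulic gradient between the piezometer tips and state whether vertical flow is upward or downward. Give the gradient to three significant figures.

|i_v| ≈ 0.181; vertical flow is upward

Total head at well H: h = 130.81 m (water level in the standpipe).
Total head at well A: h = 134.30 m.
Δh = h(well H) − h(well A) = 130.81 − 134.30 = -3.49 m.
Vertical separation Δz = 122.05 − 102.75 = 19.30 m.
|i_v| = |Δh| / Δz = 3.49 / 19.30 = 0.181.
Head is higher in the deep piezometer, so vertical flow is upward (discharge condition).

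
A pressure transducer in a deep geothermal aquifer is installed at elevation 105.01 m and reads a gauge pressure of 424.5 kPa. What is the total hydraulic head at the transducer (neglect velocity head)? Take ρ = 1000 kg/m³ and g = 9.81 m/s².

ψ = P/(ρg) = 424.5×1000 / (1000 × 9.81) = 43.27 m.
h = z + ψ = 105.01 + 43.27 = 148.28 m.

h ≈ 148.28 m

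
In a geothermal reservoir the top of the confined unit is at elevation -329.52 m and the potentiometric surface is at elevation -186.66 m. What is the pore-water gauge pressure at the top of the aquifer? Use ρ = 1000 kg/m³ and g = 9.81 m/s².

P ≈ 1400 kPa

Pressure head at the aquifer top: ψ = h − z = -186.66 − (-329.52) = 142.86 m.
P = ρgψ = 1000 × 9.81 × 142.86 = 1401457 Pa ≈ 1400 kPa.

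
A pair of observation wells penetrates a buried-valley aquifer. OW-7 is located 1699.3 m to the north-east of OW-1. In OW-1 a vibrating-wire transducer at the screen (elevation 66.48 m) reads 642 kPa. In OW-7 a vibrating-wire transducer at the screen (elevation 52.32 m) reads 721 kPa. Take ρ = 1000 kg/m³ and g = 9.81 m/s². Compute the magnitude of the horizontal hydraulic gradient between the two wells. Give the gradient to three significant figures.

i ≈ 0.00359

Pressure head at OW-1: ψ = P/(ρg) = 642×1000 / (1000 × 9.81) = 65.44 m.
Total head at OW-1: h = z + ψ = 66.48 + 65.44 = 131.92 m.
Pressure head at OW-7: ψ = P/(ρg) = 721×1000 / (1000 × 9.81) = 73.50 m.
Total head at OW-7: h = z + ψ = 52.32 + 73.50 = 125.82 m.
Head difference: h(OW-1) − h(OW-7) = 131.92 − 125.82 = 6.10 m.
Hydraulic gradient: i = |Δh| / L = 6.10 / 1699.3 = 0.00359.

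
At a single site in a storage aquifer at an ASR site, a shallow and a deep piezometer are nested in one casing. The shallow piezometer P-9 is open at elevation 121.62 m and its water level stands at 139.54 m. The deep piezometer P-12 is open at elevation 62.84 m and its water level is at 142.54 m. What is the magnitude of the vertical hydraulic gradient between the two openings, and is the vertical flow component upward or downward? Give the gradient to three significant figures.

|i_v| ≈ 0.0510; vertical flow is upward

Total head at P-9: h = 139.54 m (water level in the standpipe).
Total head at P-12: h = 142.54 m.
Δh = h(P-9) − h(P-12) = 139.54 − 142.54 = -3.00 m.
Vertical separation Δz = 121.62 − 62.84 = 58.78 m.
|i_v| = |Δh| / Δz = 3.00 / 58.78 = 0.0510.
Head is higher in the deep piezometer, so vertical flow is upward (discharge condition).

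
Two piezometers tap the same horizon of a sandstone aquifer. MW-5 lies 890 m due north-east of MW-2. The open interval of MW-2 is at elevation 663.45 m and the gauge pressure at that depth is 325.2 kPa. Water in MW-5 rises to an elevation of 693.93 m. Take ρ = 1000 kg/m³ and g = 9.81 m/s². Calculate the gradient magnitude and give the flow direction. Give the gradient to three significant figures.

i ≈ 0.00300; groundwater flows toward the north-east

Pressure head at MW-2: ψ = P/(ρg) = 325.2×1000 / (1000 × 9.81) = 33.15 m.
Total head at MW-2: h = z + ψ = 663.45 + 33.15 = 696.60 m.
Total head at MW-5: h = 693.93 m (water level in the piezometer is the total head).
Head difference: h(MW-2) − h(MW-5) = 696.60 − 693.93 = 2.67 m.
Hydraulic gradient: i = |Δh| / L = 2.67 / 890 = 0.00300.
Flow is from higher to lower head: from MW-2 toward MW-5, i.e. toward the north-east.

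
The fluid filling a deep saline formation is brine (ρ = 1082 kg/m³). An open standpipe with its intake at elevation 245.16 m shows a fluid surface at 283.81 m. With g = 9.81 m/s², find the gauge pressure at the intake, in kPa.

Pressure head ψ = h − z = 283.81 − 245.16 = 38.65 m.
P = ρgψ = 1082 × 9.81 × 38.65 = 410247 Pa ≈ 410 kPa.

P ≈ 410 kPa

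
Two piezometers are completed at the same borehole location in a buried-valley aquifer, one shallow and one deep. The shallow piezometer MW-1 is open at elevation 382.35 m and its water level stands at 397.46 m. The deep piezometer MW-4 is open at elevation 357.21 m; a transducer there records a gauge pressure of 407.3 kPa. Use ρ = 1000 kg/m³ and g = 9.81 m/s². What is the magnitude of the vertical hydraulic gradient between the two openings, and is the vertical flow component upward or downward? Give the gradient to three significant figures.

|i_v| ≈ 0.0505; vertical flow is upward

Total head at MW-1: h = 397.46 m (water level in the standpipe).
Pressure head at MW-4: ψ = P/(ρg) = 407.3×1000 / (1000 × 9.81) = 41.52 m.
Total head at MW-4: h = z + ψ = 357.21 + 41.52 = 398.73 m.
Δh = h(MW-1) − h(MW-4) = 397.46 − 398.73 = -1.27 m.
Vertical separation Δz = 382.35 − 357.21 = 25.14 m.
|i_v| = |Δh| / Δz = 1.27 / 25.14 = 0.0505.
Head is higher in the deep piezometer, so vertical flow is upward (discharge condition).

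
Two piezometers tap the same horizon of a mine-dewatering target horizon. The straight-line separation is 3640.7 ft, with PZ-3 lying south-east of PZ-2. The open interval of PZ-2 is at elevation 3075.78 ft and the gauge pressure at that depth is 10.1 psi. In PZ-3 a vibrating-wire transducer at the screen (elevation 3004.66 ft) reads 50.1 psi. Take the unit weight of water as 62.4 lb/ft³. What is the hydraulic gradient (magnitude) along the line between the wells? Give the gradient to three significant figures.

i ≈ 0.00582

Pressure head at PZ-2: ψ = 144·P/γ = 144 × 10.1 / 62.4 = 23.31 ft.
Total head at PZ-2: h = z + ψ = 3075.78 + 23.31 = 3099.09 ft.
Pressure head at PZ-3: ψ = 144·P/γ = 144 × 50.1 / 62.4 = 115.62 ft.
Total head at PZ-3: h = z + ψ = 3004.66 + 115.62 = 3120.28 ft.
Head difference: h(PZ-2) − h(PZ-3) = 3099.09 − 3120.28 = -21.19 ft.
Hydraulic gradient: i = |Δh| / L = 21.19 / 3640.7 = 0.00582.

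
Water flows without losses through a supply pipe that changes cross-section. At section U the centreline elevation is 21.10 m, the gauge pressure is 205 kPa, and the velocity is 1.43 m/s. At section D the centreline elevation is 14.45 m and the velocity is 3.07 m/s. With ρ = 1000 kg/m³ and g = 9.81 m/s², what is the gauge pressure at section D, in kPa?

Pressure head at U: ψ₁ = P₁/(ρg) = 205×1000 / (1000 × 9.81) = 20.90 m.
Velocity heads: v₁²/2g = 1.43²/19.62 = 0.104 m; v₂²/2g = 3.07²/19.62 = 0.480 m.
Total head H = z₁ + ψ₁ + v₁²/2g = 21.10 + 20.90 + 0.104 = 42.10 m.
ψ₂ = H − z₂ − v₂²/2g = 42.10 − 14.45 − 0.480 = 27.17 m.
P₂ = ρgψ₂ = 1000 × 9.81 × 27.17 ≈ 267 kPa.

P₂ ≈ 267 kPa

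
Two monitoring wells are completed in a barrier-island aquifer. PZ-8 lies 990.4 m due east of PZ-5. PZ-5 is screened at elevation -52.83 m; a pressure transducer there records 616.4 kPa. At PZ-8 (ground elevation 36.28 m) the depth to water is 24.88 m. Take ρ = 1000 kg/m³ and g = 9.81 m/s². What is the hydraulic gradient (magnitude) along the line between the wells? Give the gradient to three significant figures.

Pressure head at PZ-5: ψ = P/(ρg) = 616.4×1000 / (1000 × 9.81) = 62.83 m.
Total head at PZ-5: h = z + ψ = -52.83 + 62.83 = 10.00 m.
Total head at PZ-8: h = 36.28 − 24.88 = 11.40 m.
Head difference: h(PZ-5) − h(PZ-8) = 10.00 − 11.40 = -1.40 m.
Hydraulic gradient: i = |Δh| / L = 1.40 / 990.4 = 0.00141.

i ≈ 0.00141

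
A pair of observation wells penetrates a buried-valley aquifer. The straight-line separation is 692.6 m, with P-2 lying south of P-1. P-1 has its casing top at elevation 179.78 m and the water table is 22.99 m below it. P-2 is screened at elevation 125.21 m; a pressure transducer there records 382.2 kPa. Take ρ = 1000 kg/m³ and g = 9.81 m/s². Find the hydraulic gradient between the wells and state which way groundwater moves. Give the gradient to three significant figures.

i ≈ 0.0107; groundwater flows toward the north

Total head at P-1: h = 179.78 − 22.99 = 156.79 m.
Pressure head at P-2: ψ = P/(ρg) = 382.2×1000 / (1000 × 9.81) = 38.96 m.
Total head at P-2: h = z + ψ = 125.21 + 38.96 = 164.17 m.
Head difference: h(P-1) − h(P-2) = 156.79 − 164.17 = -7.38 m.
Hydraulic gradient: i = |Δh| / L = 7.38 / 692.6 = 0.0107.
Flow is from higher to lower head: from P-2 toward P-1, i.e. toward the north.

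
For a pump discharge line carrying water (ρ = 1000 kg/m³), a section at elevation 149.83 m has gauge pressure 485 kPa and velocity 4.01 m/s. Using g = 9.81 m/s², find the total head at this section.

h ≈ 200.09 m

Pressure head ψ = P/(ρg) = 485×1000 / (1000 × 9.81) = 49.44 m.
Velocity head = v²/(2g) = 4.01² / (2 × 9.81) = 0.820 m.
h = z + ψ + v²/(2g) = 149.83 + 49.44 + 0.820 = 200.09 m.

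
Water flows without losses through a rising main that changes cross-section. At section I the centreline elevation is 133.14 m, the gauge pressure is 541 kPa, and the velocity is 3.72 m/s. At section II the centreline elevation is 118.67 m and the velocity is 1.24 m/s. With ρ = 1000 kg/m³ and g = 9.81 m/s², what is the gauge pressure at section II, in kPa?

Pressure head at I: ψ₁ = P₁/(ρg) = 541×1000 / (1000 × 9.81) = 55.15 m.
Velocity heads: v₁²/2g = 3.72²/19.62 = 0.705 m; v₂²/2g = 1.24²/19.62 = 0.078 m.
Total head H = z₁ + ψ₁ + v₁²/2g = 133.14 + 55.15 + 0.705 = 189.00 m.
ψ₂ = H − z₂ − v₂²/2g = 189.00 − 118.67 − 0.078 = 70.25 m.
P₂ = ρgψ₂ = 1000 × 9.81 × 70.25 ≈ 689 kPa.

P₂ ≈ 689 kPa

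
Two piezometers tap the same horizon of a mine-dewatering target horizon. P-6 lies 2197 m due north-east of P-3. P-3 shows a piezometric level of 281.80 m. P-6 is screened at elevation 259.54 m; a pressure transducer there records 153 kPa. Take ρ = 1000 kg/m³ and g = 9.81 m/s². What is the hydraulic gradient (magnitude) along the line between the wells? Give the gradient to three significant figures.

Total head at P-3: h = 281.80 m (water level in the piezometer is the total head).
Pressure head at P-6: ψ = P/(ρg) = 153×1000 / (1000 × 9.81) = 15.60 m.
Total head at P-6: h = z + ψ = 259.54 + 15.60 = 275.14 m.
Head difference: h(P-3) − h(P-6) = 281.80 − 275.14 = 6.66 m.
Hydraulic gradient: i = |Δh| / L = 6.66 / 2197 = 0.00303.

i ≈ 0.00303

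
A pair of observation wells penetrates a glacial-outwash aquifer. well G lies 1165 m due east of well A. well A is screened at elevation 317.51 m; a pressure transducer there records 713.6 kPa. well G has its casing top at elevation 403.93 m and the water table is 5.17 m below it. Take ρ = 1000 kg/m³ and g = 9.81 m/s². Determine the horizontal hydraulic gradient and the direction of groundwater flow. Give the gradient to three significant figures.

i ≈ 0.00730; groundwater flows toward the west

Pressure head at well A: ψ = P/(ρg) = 713.6×1000 / (1000 × 9.81) = 72.74 m.
Total head at well A: h = z + ψ = 317.51 + 72.74 = 390.25 m.
Total head at well G: h = 403.93 − 5.17 = 398.76 m.
Head difference: h(well A) − h(well G) = 390.25 − 398.76 = -8.51 m.
Hydraulic gradient: i = |Δh| / L = 8.51 / 1165 = 0.00730.
Flow is from higher to lower head: from well G toward well A, i.e. toward the west.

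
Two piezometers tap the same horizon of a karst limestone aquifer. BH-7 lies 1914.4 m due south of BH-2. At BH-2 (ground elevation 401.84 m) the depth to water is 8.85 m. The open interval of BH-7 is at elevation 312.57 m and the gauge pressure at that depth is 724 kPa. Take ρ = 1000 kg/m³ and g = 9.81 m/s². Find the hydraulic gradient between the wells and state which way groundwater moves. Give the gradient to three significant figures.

i ≈ 0.00346; groundwater flows toward the south

Total head at BH-2: h = 401.84 − 8.85 = 392.99 m.
Pressure head at BH-7: ψ = P/(ρg) = 724×1000 / (1000 × 9.81) = 73.80 m.
Total head at BH-7: h = z + ψ = 312.57 + 73.80 = 386.37 m.
Head difference: h(BH-2) − h(BH-7) = 392.99 − 386.37 = 6.62 m.
Hydraulic gradient: i = |Δh| / L = 6.62 / 1914.4 = 0.00346.
Flow is from higher to lower head: from BH-2 toward BH-7, i.e. toward the south.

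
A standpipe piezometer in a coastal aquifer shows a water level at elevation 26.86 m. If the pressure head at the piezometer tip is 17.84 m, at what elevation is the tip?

z = h − ψ = 26.86 − 17.84 = 9.02 m.

z ≈ 9.02 m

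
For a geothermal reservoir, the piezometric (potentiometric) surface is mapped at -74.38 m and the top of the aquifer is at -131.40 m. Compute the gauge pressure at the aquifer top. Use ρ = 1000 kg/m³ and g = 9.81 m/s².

P ≈ 559 kPa

Pressure head at the aquifer top: ψ = h − z = -74.38 − (-131.40) = 57.02 m.
P = ρgψ = 1000 × 9.81 × 57.02 = 559366 Pa ≈ 559 kPa.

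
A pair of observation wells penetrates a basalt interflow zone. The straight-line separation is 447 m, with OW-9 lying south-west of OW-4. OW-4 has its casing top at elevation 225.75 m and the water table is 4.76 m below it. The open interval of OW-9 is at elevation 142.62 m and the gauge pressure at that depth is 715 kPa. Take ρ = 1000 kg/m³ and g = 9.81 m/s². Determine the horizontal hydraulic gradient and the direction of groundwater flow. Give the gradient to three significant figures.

Total head at OW-4: h = 225.75 − 4.76 = 220.99 m.
Pressure head at OW-9: ψ = P/(ρg) = 715×1000 / (1000 × 9.81) = 72.88 m.
Total head at OW-9: h = z + ψ = 142.62 + 72.88 = 215.50 m.
Head difference: h(OW-4) − h(OW-9) = 220.99 − 215.50 = 5.49 m.
Hydraulic gradient: i = |Δh| / L = 5.49 / 447 = 0.0123.
Flow is from higher to lower head: from OW-4 toward OW-9, i.e. toward the south-west.

i ≈ 0.0123; groundwater flows toward the south-west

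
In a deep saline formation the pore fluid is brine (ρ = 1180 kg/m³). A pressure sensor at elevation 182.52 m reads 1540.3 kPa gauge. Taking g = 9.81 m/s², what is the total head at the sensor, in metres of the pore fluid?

h ≈ 315.58 m

ψ = P/(ρg) = 1540.3×1000 / (1180 × 9.81) = 133.06 m.
h = z + ψ = 182.52 + 133.06 = 315.58 m.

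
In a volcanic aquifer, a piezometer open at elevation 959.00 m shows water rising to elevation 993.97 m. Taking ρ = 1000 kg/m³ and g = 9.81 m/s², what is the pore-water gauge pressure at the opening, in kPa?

P ≈ 343 kPa

Pressure head ψ = h − z = 993.97 − 959.00 = 34.97 m.
P = ρgψ = 1000 × 9.81 × 34.97 = 343056 Pa ≈ 343 kPa.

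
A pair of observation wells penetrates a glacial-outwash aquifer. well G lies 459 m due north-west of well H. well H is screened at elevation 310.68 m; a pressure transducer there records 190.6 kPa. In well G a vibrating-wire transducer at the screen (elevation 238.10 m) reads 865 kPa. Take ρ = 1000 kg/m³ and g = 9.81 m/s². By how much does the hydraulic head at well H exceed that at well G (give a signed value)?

Pressure head at well H: ψ = P/(ρg) = 190.6×1000 / (1000 × 9.81) = 19.43 m.
Total head at well H: h = z + ψ = 310.68 + 19.43 = 330.11 m.
Pressure head at well G: ψ = P/(ρg) = 865×1000 / (1000 × 9.81) = 88.18 m.
Total head at well G: h = z + ψ = 238.10 + 88.18 = 326.28 m.
Head difference: h(well H) − h(well G) = 330.11 − 326.28 = 3.83 m.

Δh ≈ 3.83 m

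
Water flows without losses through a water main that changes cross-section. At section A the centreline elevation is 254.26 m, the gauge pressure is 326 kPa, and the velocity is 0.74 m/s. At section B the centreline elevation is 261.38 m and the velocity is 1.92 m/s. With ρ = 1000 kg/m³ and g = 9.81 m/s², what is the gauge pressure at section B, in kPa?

Pressure head at A: ψ₁ = P₁/(ρg) = 326×1000 / (1000 × 9.81) = 33.23 m.
Velocity heads: v₁²/2g = 0.74²/19.62 = 0.028 m; v₂²/2g = 1.92²/19.62 = 0.188 m.
Total head H = z₁ + ψ₁ + v₁²/2g = 254.26 + 33.23 + 0.028 = 287.52 m.
ψ₂ = H − z₂ − v₂²/2g = 287.52 − 261.38 − 0.188 = 25.95 m.
P₂ = ρgψ₂ = 1000 × 9.81 × 25.95 ≈ 255 kPa.

P₂ ≈ 255 kPa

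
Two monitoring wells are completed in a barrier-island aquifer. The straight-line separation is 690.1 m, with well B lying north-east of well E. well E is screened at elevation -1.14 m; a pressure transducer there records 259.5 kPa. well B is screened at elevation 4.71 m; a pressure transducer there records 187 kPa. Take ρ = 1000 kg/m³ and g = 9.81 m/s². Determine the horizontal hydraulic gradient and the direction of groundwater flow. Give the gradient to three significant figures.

Pressure head at well E: ψ = P/(ρg) = 259.5×1000 / (1000 × 9.81) = 26.45 m.
Total head at well E: h = z + ψ = -1.14 + 26.45 = 25.31 m.
Pressure head at well B: ψ = P/(ρg) = 187×1000 / (1000 × 9.81) = 19.06 m.
Total head at well B: h = z + ψ = 4.71 + 19.06 = 23.77 m.
Head difference: h(well E) − h(well B) = 25.31 − 23.77 = 1.54 m.
Hydraulic gradient: i = |Δh| / L = 1.54 / 690.1 = 0.00223.
Flow is from higher to lower head: from well E toward well B, i.e. toward the north-east.

i ≈ 0.00223; groundwater flows toward the north-east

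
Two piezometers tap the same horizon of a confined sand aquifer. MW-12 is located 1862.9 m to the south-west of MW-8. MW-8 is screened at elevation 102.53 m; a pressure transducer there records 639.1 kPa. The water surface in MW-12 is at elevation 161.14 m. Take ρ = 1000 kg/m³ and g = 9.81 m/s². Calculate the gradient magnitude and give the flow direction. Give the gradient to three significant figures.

Pressure head at MW-8: ψ = P/(ρg) = 639.1×1000 / (1000 × 9.81) = 65.15 m.
Total head at MW-8: h = z + ψ = 102.53 + 65.15 = 167.68 m.
Total head at MW-12: h = 161.14 m (water level in the piezometer is the total head).
Head difference: h(MW-8) − h(MW-12) = 167.68 − 161.14 = 6.54 m.
Hydraulic gradient: i = |Δh| / L = 6.54 / 1862.9 = 0.00351.
Flow is from higher to lower head: from MW-8 toward MW-12, i.e. toward the south-west.

i ≈ 0.00351; groundwater flows toward the south-west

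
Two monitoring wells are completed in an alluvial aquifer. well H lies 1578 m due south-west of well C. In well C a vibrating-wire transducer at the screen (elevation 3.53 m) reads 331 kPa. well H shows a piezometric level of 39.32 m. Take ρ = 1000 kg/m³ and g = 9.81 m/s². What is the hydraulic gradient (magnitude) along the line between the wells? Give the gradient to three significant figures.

Pressure head at well C: ψ = P/(ρg) = 331×1000 / (1000 × 9.81) = 33.74 m.
Total head at well C: h = z + ψ = 3.53 + 33.74 = 37.27 m.
Total head at well H: h = 39.32 m (water level in the piezometer is the total head).
Head difference: h(well C) − h(well H) = 37.27 − 39.32 = -2.05 m.
Hydraulic gradient: i = |Δh| / L = 2.05 / 1578 = 0.00130.

i ≈ 0.00130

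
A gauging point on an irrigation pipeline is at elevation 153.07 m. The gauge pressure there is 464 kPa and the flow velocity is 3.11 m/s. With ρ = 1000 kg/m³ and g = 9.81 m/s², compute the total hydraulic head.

h ≈ 200.86 m

Pressure head ψ = P/(ρg) = 464×1000 / (1000 × 9.81) = 47.30 m.
Velocity head = v²/(2g) = 3.11² / (2 × 9.81) = 0.493 m.
h = z + ψ + v²/(2g) = 153.07 + 47.30 + 0.493 = 200.86 m.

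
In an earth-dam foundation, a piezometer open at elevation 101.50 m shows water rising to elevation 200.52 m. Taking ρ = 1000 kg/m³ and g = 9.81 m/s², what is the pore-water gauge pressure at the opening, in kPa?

Pressure head ψ = h − z = 200.52 − 101.50 = 99.02 m.
P = ρgψ = 1000 × 9.81 × 99.02 = 971386 Pa ≈ 971 kPa.

P ≈ 971 kPa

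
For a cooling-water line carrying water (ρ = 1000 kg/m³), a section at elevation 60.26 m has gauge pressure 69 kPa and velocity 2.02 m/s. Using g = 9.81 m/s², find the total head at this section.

Pressure head ψ = P/(ρg) = 69×1000 / (1000 × 9.81) = 7.03 m.
Velocity head = v²/(2g) = 2.02² / (2 × 9.81) = 0.208 m.
h = z + ψ + v²/(2g) = 60.26 + 7.03 + 0.208 = 67.50 m.

h ≈ 67.50 m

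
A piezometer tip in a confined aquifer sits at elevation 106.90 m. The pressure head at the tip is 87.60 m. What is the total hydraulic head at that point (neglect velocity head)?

h ≈ 194.50 m

h = z + ψ = 106.90 + 87.60 = 194.50 m.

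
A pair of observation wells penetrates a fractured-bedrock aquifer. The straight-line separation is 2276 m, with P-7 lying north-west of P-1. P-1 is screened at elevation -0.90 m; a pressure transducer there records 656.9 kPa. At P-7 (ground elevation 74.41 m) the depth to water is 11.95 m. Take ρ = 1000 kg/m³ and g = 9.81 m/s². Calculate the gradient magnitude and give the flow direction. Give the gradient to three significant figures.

i ≈ 0.00158; groundwater flows toward the north-west

Pressure head at P-1: ψ = P/(ρg) = 656.9×1000 / (1000 × 9.81) = 66.96 m.
Total head at P-1: h = z + ψ = -0.90 + 66.96 = 66.06 m.
Total head at P-7: h = 74.41 − 11.95 = 62.46 m.
Head difference: h(P-1) − h(P-7) = 66.06 − 62.46 = 3.60 m.
Hydraulic gradient: i = |Δh| / L = 3.60 / 2276 = 0.00158.
Flow is from higher to lower head: from P-1 toward P-7, i.e. toward the north-west.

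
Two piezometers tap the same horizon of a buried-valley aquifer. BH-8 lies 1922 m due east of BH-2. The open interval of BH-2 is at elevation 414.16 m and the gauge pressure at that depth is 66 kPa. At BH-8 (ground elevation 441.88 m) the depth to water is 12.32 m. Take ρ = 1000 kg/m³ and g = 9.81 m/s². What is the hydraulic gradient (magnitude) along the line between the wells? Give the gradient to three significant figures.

i ≈ 0.00451

Pressure head at BH-2: ψ = P/(ρg) = 66×1000 / (1000 × 9.81) = 6.73 m.
Total head at BH-2: h = z + ψ = 414.16 + 6.73 = 420.89 m.
Total head at BH-8: h = 441.88 − 12.32 = 429.56 m.
Head difference: h(BH-2) − h(BH-8) = 420.89 − 429.56 = -8.67 m.
Hydraulic gradient: i = |Δh| / L = 8.67 / 1922 = 0.00451.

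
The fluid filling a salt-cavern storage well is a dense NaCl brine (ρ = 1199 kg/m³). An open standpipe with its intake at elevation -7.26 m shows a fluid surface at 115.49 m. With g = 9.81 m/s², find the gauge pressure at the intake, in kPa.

P ≈ 1440 kPa

Pressure head ψ = h − z = 115.49 − (-7.26) = 122.75 m.
P = ρgψ = 1199 × 9.81 × 122.75 = 1443809 Pa ≈ 1440 kPa.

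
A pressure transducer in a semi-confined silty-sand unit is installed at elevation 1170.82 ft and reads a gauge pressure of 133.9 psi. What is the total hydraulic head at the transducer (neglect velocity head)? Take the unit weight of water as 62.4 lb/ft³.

ψ = 144·P/γ = 144 × 133.9 / 62.4 = 309.00 ft.
h = z + ψ = 1170.82 + 309.00 = 1479.82 ft.

h ≈ 1479.82 ft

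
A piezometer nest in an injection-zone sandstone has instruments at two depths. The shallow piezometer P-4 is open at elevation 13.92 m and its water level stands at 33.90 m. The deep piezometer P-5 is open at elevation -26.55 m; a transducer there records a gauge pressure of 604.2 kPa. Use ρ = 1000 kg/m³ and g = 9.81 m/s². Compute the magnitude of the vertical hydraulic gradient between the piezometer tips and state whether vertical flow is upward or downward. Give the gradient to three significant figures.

Total head at P-4: h = 33.90 m (water level in the standpipe).
Pressure head at P-5: ψ = P/(ρg) = 604.2×1000 / (1000 × 9.81) = 61.59 m.
Total head at P-5: h = z + ψ = -26.55 + 61.59 = 35.04 m.
Δh = h(P-4) − h(P-5) = 33.90 − 35.04 = -1.14 m.
Vertical separation Δz = 13.92 − (-26.55) = 40.47 m.
|i_v| = |Δh| / Δz = 1.14 / 40.47 = 0.0282.
Head is higher in the deep piezometer, so vertical flow is upward (discharge condition).

|i_v| ≈ 0.0282; vertical flow is upward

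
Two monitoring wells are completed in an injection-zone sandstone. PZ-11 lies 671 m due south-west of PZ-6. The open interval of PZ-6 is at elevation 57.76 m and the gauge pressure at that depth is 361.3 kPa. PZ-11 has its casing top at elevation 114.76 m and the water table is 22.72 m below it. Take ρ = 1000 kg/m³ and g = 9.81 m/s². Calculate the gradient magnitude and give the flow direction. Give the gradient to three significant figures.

Pressure head at PZ-6: ψ = P/(ρg) = 361.3×1000 / (1000 × 9.81) = 36.83 m.
Total head at PZ-6: h = z + ψ = 57.76 + 36.83 = 94.59 m.
Total head at PZ-11: h = 114.76 − 22.72 = 92.04 m.
Head difference: h(PZ-6) − h(PZ-11) = 94.59 − 92.04 = 2.55 m.
Hydraulic gradient: i = |Δh| / L = 2.55 / 671 = 0.00380.
Flow is from higher to lower head: from PZ-6 toward PZ-11, i.e. toward the south-west.

i ≈ 0.00380; groundwater flows toward the south-west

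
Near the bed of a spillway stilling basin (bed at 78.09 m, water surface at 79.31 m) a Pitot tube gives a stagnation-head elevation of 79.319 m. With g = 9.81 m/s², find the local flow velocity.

v ≈ 0.420 m/s

Near the bed, under hydrostatic conditions, the piezometric head (z + ψ) equals the free-surface elevation, 79.31 m.
Velocity head = total − piezometric = 79.319 − 79.31 = 0.009 m.
v = √(2g·h_v) = √(2 × 9.81 × 0.009) = 0.420 m/s.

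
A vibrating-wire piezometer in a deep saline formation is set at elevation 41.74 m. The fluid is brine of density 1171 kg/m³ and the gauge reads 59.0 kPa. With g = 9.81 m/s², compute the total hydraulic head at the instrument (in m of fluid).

ψ = P/(ρg) = 59.0×1000 / (1171 × 9.81) = 5.14 m.
h = z + ψ = 41.74 + 5.14 = 46.88 m.

h ≈ 46.88 m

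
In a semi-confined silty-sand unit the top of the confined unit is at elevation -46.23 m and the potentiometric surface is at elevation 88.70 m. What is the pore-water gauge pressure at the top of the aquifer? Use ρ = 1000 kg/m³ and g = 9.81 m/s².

P ≈ 1320 kPa

Pressure head at the aquifer top: ψ = h − z = 88.70 − (-46.23) = 134.93 m.
P = ρgψ = 1000 × 9.81 × 134.93 = 1323663 Pa ≈ 1320 kPa.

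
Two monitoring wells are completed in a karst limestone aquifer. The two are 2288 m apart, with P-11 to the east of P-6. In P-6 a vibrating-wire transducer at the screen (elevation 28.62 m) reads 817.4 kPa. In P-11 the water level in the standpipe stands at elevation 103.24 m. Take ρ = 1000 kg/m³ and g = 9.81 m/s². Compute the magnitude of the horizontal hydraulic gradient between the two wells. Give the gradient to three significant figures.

i ≈ 0.00380

Pressure head at P-6: ψ = P/(ρg) = 817.4×1000 / (1000 × 9.81) = 83.32 m.
Total head at P-6: h = z + ψ = 28.62 + 83.32 = 111.94 m.
Total head at P-11: h = 103.24 m (water level in the piezometer is the total head).
Head difference: h(P-6) − h(P-11) = 111.94 − 103.24 = 8.70 m.
Hydraulic gradient: i = |Δh| / L = 8.70 / 2288 = 0.00380.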